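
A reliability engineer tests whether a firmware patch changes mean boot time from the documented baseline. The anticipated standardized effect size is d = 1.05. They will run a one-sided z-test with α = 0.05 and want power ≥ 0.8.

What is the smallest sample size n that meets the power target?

Set Φ(δ − 1.645) = 0.8; then δ − 1.645 = Φ⁻¹(0.8) = 0.842, giving δ = 2.486.
δ = d·√n ⇒ n = (δ/d)² = (2.486 / 1.05)² = 5.61.
Rounding up, n = 6.

n = 6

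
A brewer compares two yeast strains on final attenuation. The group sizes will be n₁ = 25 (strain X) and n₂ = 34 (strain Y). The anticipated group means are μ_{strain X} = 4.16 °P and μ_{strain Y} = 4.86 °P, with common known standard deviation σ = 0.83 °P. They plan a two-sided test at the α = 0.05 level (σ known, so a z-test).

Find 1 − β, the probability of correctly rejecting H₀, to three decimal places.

Standardized effect: d = |μ_{strain X} − μ_{strain Y}| / σ = |4.16 − 4.86| / 0.83 = 0.8434
Noncentrality parameter: δ = d / √(1/n₁ + 1/n₂) = 0.8434 / √(1/25 + 1/34) = 3.2011
Critical value for a two-sided test at α = 0.05: z_{α/2} = 1.960.
Power = Φ(δ − 1.960) + Φ(−δ − 1.960) = Φ(1.241) + Φ(-5.161) = 0.8927 + 0.0000 = 0.8927.

Power ≈ 0.893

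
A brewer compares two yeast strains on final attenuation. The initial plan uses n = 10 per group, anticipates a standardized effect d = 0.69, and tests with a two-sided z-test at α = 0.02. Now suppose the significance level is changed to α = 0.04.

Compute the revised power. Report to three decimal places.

Power ≈ 0.305

δ = d·√(n/2) = 0.69 × √(10/2) = 1.5429 (unchanged). New critical value: z_{0.02} = 2.054.
Revised power = Φ(δ − 2.054) + Φ(−δ − 2.054) = Φ(-0.511) + Φ(-3.597) = 0.3047 + 0.0002 = 0.3049.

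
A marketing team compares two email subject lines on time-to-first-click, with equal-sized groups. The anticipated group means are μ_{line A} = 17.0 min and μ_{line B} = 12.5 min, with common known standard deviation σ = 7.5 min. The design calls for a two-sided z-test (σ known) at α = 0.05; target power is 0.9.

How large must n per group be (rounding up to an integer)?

n = 59 per group

Standardized effect: d = |μ_{line A} − μ_{line B}| / σ = |17.0 − 12.5| / 7.5 = 0.6000
For power 0.9 need Φ(δ − z_{0.025}) = 0.9, so δ = z_{0.025} + z_{0.10} = 1.960 + 1.282 = 3.242.
(The Φ(−δ − z_{α/2}) term is vanishingly small for δ > 0 and is dropped in the standard sample-size formula.)
δ = d·√(n/2) ⇒ n = 2(δ/d)² = 2 × (3.242 / 0.6000)² = 58.37.
Rounding up, n = 59 per group.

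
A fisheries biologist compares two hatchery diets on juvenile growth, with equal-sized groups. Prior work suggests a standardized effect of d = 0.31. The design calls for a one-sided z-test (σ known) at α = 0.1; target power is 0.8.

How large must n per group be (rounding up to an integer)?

Set Φ(δ − 1.282) = 0.8; then δ − 1.282 = Φ⁻¹(0.8) = 0.842, giving δ = 2.123.
δ = d·√(n/2) ⇒ n = 2(δ/d)² = 2 × (2.123 / 0.31)² = 93.82.
Rounding up, n = 94 per group.

n = 94 per group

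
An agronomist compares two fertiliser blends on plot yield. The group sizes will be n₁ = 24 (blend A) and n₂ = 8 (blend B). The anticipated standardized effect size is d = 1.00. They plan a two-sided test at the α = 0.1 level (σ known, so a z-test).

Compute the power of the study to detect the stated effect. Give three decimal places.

Noncentrality parameter: δ = d / √(1/n₁ + 1/n₂) = 1.00 / √(1/24 + 1/8) = 2.4495
Critical value for a two-sided test at α = 0.1: z_{α/2} = 1.645.
Power = Φ(δ − 1.645) + Φ(−δ − 1.645) = Φ(0.805) + Φ(-4.094) = 0.7895 + 0.0000 = 0.7895.

Power ≈ 0.790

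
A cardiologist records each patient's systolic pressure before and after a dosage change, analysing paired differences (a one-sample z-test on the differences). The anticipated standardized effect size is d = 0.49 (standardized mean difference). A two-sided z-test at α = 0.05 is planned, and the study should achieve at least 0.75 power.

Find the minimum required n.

n = 29

Set Φ(δ − 1.960) = 0.75; then δ − 1.960 = Φ⁻¹(0.75) = 0.674, giving δ = 2.634.
(The Φ(−δ − z_{α/2}) term is vanishingly small for δ > 0 and is dropped in the standard sample-size formula.)
δ = d·√n ⇒ n = (δ/d)² = (2.634 / 0.49)² = 28.91.
Round up to the next whole unit.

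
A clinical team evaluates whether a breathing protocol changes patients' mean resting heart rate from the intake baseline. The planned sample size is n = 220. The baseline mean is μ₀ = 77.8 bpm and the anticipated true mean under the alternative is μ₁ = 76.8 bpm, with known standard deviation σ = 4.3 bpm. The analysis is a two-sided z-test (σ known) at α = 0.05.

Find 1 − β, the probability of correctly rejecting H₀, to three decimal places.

Standardized effect: d = |μ₁ − μ₀| / σ = |76.8 − 77.8| / 4.3 = 0.2326
Noncentrality parameter: δ = d·√n = 0.2326 × √220 = 3.4494
Two-sided α = 0.05 → critical value z_{0.025} = 1.960.
Power = Φ(δ − 1.960) + Φ(−δ − 1.960) = Φ(1.489) + Φ(-5.409) = 0.9318 + 0.0000 = 0.9318.

Power ≈ 0.932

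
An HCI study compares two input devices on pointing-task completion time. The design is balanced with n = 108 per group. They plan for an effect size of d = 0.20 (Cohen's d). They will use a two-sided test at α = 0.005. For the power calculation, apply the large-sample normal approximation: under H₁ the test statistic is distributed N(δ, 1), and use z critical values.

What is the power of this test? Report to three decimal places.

Power ≈ 0.091

Noncentrality parameter: δ = d·√(n/2) = 0.20 × √(108/2) = 1.4697
Two-sided α = 0.005 → critical value z_{0.0025} = 2.807.
Power = Φ(δ − 2.807) + Φ(−δ − 2.807) = Φ(-1.337) + Φ(-4.277) = 0.0906 + 0.0000 = 0.0906.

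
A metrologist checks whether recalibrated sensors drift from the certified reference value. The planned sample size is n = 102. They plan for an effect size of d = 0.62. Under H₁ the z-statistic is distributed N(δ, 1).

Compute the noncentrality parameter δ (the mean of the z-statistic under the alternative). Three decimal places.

δ ≈ 6.262

δ = d·√n = 0.62 × √102 = 6.2617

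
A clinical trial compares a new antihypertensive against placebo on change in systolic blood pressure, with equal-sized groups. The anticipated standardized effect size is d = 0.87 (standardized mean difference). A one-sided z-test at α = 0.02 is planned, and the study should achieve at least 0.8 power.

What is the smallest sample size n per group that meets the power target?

Set Φ(δ − 2.054) = 0.8; then δ − 2.054 = Φ⁻¹(0.8) = 0.842, giving δ = 2.895.
δ = d·√(n/2) ⇒ n = 2(δ/d)² = 2 × (2.895 / 0.87)² = 22.15.
Rounding up, n = 23 per group.

n = 23 per group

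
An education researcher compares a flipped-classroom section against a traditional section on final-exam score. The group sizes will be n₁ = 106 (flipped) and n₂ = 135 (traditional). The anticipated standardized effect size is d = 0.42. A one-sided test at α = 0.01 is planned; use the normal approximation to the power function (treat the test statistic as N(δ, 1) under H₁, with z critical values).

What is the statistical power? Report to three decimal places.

Noncentrality parameter: δ = d / √(1/n₁ + 1/n₂) = 0.42 / √(1/106 + 1/135) = 3.2364
One-sided α = 0.01 → critical value z_{0.01} = 2.326.
Power = P(Z > 2.326 − δ) = Φ(0.910) = 0.8186.

Power ≈ 0.819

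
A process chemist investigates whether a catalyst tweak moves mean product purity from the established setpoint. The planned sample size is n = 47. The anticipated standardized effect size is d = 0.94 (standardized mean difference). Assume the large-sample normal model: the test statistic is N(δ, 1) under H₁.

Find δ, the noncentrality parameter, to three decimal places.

δ ≈ 6.444

δ = d·√n = 0.94 × √47 = 6.4443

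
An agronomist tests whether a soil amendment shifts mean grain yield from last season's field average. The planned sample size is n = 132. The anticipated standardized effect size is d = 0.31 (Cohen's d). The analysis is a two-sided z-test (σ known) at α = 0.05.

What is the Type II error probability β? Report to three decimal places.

β ≈ 0.055

Noncentrality parameter: δ = d·√n = 0.31 × √132 = 3.5616
Critical value for a two-sided test at α = 0.05: z_{α/2} = 1.960.
Power = Φ(δ − 1.960) + Φ(−δ − 1.960) = Φ(1.602) + Φ(-5.522) = 0.9454 + 0.0000 = 0.9454.
Type II error: β = 1 − power = 1 − 0.9454 = 0.0546.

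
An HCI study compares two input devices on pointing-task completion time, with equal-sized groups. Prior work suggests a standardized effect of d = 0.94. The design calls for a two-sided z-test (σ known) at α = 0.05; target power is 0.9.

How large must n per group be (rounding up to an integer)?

Set Φ(δ − 1.960) = 0.9; then δ − 1.960 = Φ⁻¹(0.9) = 1.282, giving δ = 3.242.
(Ignoring the negligible lower-tail rejection probability gives the usual closed-form inversion.)
δ = d·√(n/2) ⇒ n = 2(δ/d)² = 2 × (3.242 / 0.94)² = 23.78.
Round up to the next whole unit.

n = 24 per group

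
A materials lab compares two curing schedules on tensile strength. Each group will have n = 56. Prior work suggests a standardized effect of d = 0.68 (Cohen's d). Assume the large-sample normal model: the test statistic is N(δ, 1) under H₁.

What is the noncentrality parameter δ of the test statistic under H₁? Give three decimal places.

δ = d·√(n/2) = 0.68 × √(56/2) = 3.5982

δ ≈ 3.598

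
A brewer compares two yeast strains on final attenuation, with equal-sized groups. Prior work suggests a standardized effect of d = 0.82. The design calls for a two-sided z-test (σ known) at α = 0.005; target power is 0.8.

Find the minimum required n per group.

n = 40 per group

Set Φ(δ − 2.807) = 0.8; then δ − 2.807 = Φ⁻¹(0.8) = 0.842, giving δ = 3.649.
(The Φ(−δ − z_{α/2}) term is vanishingly small for δ > 0 and is dropped in the standard sample-size formula.)
δ = d·√(n/2) ⇒ n = 2(δ/d)² = 2 × (3.649 / 0.82)² = 39.60.
Round up to the next whole unit.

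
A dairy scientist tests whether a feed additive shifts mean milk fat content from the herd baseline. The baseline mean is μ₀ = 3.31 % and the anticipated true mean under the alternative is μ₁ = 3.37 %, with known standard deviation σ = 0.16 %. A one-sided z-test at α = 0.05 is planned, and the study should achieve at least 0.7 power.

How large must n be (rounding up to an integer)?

n = 34

Standardized effect: d = |μ₁ − μ₀| / σ = |3.37 − 3.31| / 0.16 = 0.3750
Set Φ(δ − 1.645) = 0.7; then δ − 1.645 = Φ⁻¹(0.7) = 0.524, giving δ = 2.169.
δ = d·√n ⇒ n = (δ/d)² = (2.169 / 0.3750)² = 33.46.
Round up to the next whole unit.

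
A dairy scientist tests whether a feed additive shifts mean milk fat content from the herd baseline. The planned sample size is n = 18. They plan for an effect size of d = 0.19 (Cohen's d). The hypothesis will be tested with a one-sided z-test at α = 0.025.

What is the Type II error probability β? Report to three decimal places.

Noncentrality parameter: δ = d·√n = 0.19 × √18 = 0.8061
One-sided α = 0.025 → critical value z_{0.025} = 1.960.
Power = P(Z > 1.960 − δ) = Φ(-1.154) = 0.1243.
Type II error: β = 1 − power = 1 − 0.1243 = 0.8757.

β ≈ 0.876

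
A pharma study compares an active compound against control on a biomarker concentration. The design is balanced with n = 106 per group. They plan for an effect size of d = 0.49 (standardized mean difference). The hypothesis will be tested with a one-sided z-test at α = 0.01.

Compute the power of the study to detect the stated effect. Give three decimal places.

Noncentrality parameter: δ = d·√(n/2) = 0.49 × √(106/2) = 3.5673
Critical value for a one-sided test at α = 0.01: z_α = 2.326.
Power = Φ(δ − 2.326) = Φ(1.241) = 0.8927.

Power ≈ 0.893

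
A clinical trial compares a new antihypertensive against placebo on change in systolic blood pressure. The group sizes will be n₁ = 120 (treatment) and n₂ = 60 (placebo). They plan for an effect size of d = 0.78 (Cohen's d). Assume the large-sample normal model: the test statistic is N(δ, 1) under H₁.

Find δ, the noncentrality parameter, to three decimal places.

δ ≈ 4.933

δ = d / √(1/n₁ + 1/n₂) = 0.78 / √(1/120 + 1/60) = 4.9332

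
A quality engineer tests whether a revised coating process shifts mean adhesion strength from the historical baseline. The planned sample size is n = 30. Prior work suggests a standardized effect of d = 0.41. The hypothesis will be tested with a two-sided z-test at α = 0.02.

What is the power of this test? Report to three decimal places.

Power ≈ 0.468

Noncentrality parameter: δ = d·√n = 0.41 × √30 = 2.2457
Critical value for a two-sided test at α = 0.02: z_{α/2} = 2.326.
Power = Φ(δ − 2.326) + Φ(−δ − 2.326) = Φ(-0.081) + Φ(-4.572) = 0.4678 + 0.0000 = 0.4678.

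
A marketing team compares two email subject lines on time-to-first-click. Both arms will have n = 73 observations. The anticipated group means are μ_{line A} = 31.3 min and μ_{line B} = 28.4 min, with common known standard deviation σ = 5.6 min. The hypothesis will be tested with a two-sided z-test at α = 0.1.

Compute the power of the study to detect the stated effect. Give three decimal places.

Power ≈ 0.931

Standardized effect: d = |μ_{line A} − μ_{line B}| / σ = |31.3 − 28.4| / 5.6 = 0.5179
Noncentrality parameter: δ = d·√(n/2) = 0.5179 × √(73/2) = 3.1286
Two-sided α = 0.1 → critical value z_{0.05} = 1.645.
Power = Φ(δ − 1.645) + Φ(−δ − 1.645) = Φ(1.484) + Φ(-4.773) = 0.9311 + 0.0000 = 0.9311.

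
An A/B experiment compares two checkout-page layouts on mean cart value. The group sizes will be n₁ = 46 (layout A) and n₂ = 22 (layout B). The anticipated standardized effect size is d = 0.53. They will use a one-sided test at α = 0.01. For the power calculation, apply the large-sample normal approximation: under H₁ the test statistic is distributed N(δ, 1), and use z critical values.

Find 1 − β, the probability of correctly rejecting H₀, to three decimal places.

Noncentrality parameter: δ = d / √(1/n₁ + 1/n₂) = 0.53 / √(1/46 + 1/22) = 2.0446
One-sided α = 0.01 → critical value z_{0.01} = 2.326.
Power = Φ(δ − 2.326) = Φ(-0.282) = 0.3891.

Power ≈ 0.389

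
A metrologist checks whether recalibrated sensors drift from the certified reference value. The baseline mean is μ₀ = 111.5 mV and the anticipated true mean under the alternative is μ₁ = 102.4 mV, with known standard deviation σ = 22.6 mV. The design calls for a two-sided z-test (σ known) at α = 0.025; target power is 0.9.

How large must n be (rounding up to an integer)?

n = 77

Standardized effect: d = |μ₁ − μ₀| / σ = |102.4 − 111.5| / 22.6 = 0.4027
Set Φ(δ − 2.241) = 0.9; then δ − 2.241 = Φ⁻¹(0.9) = 1.282, giving δ = 3.523.
(Ignoring the negligible lower-tail rejection probability gives the usual closed-form inversion.)
δ = d·√n ⇒ n = (δ/d)² = (3.523 / 0.4027)² = 76.55.
Rounding up, n = 77.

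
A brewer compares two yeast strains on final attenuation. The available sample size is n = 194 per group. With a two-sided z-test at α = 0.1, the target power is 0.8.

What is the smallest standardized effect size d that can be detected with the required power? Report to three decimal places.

Required noncentrality: δ = z_{0.05} + z_{0.20} = 1.645 + 0.842 = 2.486.
(Lower-tail contribution to power is negligible for δ > 0.)
δ = d·√(n/2) ⇒ d = δ/√(n/2) = 2.486/√(194/2) = 0.2525.

d ≈ 0.252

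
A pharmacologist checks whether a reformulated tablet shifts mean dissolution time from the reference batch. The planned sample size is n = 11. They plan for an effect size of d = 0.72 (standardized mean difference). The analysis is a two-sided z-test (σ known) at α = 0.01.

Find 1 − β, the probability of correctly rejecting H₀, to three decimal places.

Power ≈ 0.425

Noncentrality parameter: δ = d·√n = 0.72 × √11 = 2.3880
Two-sided α = 0.01 → critical value z_{0.005} = 2.576.
Power = Φ(δ − 2.576) + Φ(−δ − 2.576) = Φ(-0.188) + Φ(-4.964) = 0.4255 + 0.0000 = 0.4255.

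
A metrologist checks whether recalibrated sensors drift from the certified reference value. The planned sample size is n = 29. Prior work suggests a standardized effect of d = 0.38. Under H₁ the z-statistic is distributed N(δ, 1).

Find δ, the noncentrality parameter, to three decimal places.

δ ≈ 2.046

δ = d·√n = 0.38 × √29 = 2.0464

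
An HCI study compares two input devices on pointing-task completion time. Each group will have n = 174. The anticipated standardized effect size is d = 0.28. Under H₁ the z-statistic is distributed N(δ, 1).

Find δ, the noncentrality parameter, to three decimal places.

The noncentrality parameter scales effect size by the design's sample-size factor: δ = d·√(n/2) = 0.28 × √(174/2) = 2.6117

δ ≈ 2.612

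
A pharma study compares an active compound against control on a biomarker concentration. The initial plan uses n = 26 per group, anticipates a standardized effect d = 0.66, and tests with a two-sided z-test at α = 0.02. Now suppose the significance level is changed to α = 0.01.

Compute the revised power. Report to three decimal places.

Power ≈ 0.422

δ = d·√(n/2) = 0.66 × √(26/2) = 2.3797 (unchanged). New critical value: z_{0.005} = 2.576.
Revised power = Φ(δ − 2.576) + Φ(−δ − 2.576) = Φ(-0.196) + Φ(-4.955) = 0.4222 + 0.0000 = 0.4222.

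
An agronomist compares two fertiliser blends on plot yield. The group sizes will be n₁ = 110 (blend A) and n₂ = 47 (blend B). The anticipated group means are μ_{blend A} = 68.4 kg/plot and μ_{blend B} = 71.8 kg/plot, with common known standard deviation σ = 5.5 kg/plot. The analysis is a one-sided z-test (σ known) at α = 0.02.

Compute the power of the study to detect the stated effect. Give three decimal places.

Standardized effect: d = |μ_{blend A} − μ_{blend B}| / σ = |68.4 − 71.8| / 5.5 = 0.6182
Noncentrality parameter: δ = d / √(1/n₁ + 1/n₂) = 0.6182 / √(1/110 + 1/47) = 3.5474
One-sided α = 0.02 → critical value z_{0.02} = 2.054.
Power = P(Z > 2.054 − δ) = Φ(1.494) = 0.9324.

Power ≈ 0.932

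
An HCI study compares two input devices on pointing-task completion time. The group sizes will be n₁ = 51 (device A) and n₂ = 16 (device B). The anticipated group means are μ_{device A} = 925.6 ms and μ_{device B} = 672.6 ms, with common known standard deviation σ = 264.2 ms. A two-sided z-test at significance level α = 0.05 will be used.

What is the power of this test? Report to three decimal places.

Power ≈ 0.917

Standardized effect: d = |μ_{device A} − μ_{device B}| / σ = |925.6 − 672.6| / 264.2 = 0.9576
Noncentrality parameter: δ = d / √(1/n₁ + 1/n₂) = 0.9576 / √(1/51 + 1/16) = 3.3419
Critical value for a two-sided test at α = 0.05: z_{α/2} = 1.960.
Power = Φ(δ − 1.960) + Φ(−δ − 1.960) = Φ(1.382) + Φ(-5.302) = 0.9165 + 0.0000 = 0.9165.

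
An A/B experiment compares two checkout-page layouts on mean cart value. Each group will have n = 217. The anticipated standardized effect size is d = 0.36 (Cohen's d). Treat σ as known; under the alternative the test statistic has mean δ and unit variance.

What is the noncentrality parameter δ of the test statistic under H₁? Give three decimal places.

The noncentrality parameter scales effect size by the design's sample-size factor: δ = d·√(n/2) = 0.36 × √(217/2) = 3.7499

δ ≈ 3.750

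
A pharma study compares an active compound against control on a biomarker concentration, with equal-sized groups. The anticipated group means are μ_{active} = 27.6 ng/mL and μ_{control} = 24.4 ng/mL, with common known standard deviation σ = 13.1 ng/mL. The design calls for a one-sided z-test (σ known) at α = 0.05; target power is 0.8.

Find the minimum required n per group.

Standardized effect: d = |μ_{active} − μ_{control}| / σ = |27.6 − 24.4| / 13.1 = 0.2443
Set Φ(δ − 1.645) = 0.8; then δ − 1.645 = Φ⁻¹(0.8) = 0.842, giving δ = 2.486.
δ = d·√(n/2) ⇒ n = 2(δ/d)² = 2 × (2.486 / 0.2443)² = 207.22.
Rounding up, n = 208 per group.

n = 208 per group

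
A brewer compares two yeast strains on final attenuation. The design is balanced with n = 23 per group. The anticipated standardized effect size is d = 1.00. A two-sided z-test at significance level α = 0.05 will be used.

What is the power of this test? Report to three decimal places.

Power ≈ 0.924

Noncentrality parameter: δ = d·√(n/2) = 1.00 × √(23/2) = 3.3912
Critical value for a two-sided test at α = 0.05: z_{α/2} = 1.960.
Power = Φ(δ − 1.960) + Φ(−δ − 1.960) = Φ(1.431) + Φ(-5.351) = 0.9238 + 0.0000 = 0.9238.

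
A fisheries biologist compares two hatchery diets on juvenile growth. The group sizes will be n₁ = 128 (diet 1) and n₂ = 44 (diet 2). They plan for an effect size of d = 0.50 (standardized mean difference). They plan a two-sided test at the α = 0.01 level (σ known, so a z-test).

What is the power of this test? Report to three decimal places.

Noncentrality parameter: δ = d / √(1/n₁ + 1/n₂) = 0.50 / √(1/128 + 1/44) = 2.8611
Critical value for a two-sided test at α = 0.01: z_{α/2} = 2.576.
Power = Φ(δ − 2.576) + Φ(−δ − 2.576) = Φ(0.285) + Φ(-5.437) = 0.6123 + 0.0000 = 0.6123.

Power ≈ 0.612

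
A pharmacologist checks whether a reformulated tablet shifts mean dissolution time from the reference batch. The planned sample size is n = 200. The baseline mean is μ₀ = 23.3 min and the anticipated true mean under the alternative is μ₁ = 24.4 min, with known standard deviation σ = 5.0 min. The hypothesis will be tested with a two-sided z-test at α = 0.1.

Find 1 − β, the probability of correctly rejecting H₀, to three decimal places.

Power ≈ 0.929

Standardized effect: d = |μ₁ − μ₀| / σ = |24.4 − 23.3| / 5.0 = 0.2200
Noncentrality parameter: δ = d·√n = 0.2200 × √200 = 3.1113
Two-sided α = 0.1 → critical value z_{0.05} = 1.645.
Power = Φ(δ − 1.645) + Φ(−δ − 1.645) = Φ(1.466) + Φ(-4.756) = 0.9287 + 0.0000 = 0.9287.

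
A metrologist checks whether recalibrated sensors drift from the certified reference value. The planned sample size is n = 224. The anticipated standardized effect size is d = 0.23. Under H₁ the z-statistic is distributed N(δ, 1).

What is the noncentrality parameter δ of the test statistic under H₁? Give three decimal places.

δ ≈ 3.442

The noncentrality parameter scales effect size by the design's sample-size factor: δ = d·√n = 0.23 × √224 = 3.4423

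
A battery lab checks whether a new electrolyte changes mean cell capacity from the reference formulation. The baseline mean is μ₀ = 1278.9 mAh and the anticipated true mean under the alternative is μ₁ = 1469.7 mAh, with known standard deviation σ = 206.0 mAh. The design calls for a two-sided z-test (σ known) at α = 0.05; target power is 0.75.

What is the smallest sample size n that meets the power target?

n = 9

Standardized effect: d = |μ₁ − μ₀| / σ = |1469.7 − 1278.9| / 206.0 = 0.9262
Set Φ(δ − 1.960) = 0.75; then δ − 1.960 = Φ⁻¹(0.75) = 0.674, giving δ = 2.634.
(For δ > 0 the lower-tail rejection region contributes negligibly to power, so the one-term inversion is standard.)
δ = d·√n ⇒ n = (δ/d)² = (2.634 / 0.9262)² = 8.09.
Rounding up, n = 9.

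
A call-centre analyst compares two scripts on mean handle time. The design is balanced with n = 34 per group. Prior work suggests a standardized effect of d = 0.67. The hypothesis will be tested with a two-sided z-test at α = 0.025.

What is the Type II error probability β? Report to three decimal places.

Noncentrality parameter: δ = d·√(n/2) = 0.67 × √(34/2) = 2.7625
Two-sided α = 0.025 → critical value z_{0.0125} = 2.241.
Power = Φ(δ − 2.241) + Φ(−δ − 2.241) = Φ(0.521) + Φ(-5.004) = 0.6988 + 0.0000 = 0.6988.
Type II error: β = 1 − power = 1 − 0.6988 = 0.3012.

β ≈ 0.301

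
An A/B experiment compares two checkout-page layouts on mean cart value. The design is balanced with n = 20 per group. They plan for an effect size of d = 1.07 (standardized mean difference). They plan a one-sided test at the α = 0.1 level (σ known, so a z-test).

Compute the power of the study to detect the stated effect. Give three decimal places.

Noncentrality parameter: δ = d·√(n/2) = 1.07 × √(20/2) = 3.3836
Critical value for a one-sided test at α = 0.1: z_α = 1.282.
Power = P(Z > 1.282 − δ) = Φ(2.102) = 0.9822.

Power ≈ 0.982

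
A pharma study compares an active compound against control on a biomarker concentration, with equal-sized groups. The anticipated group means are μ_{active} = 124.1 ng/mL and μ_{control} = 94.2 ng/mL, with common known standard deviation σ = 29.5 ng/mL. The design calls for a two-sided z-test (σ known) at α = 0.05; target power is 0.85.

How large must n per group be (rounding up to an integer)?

n = 18 per group

Standardized effect: d = |μ_{active} − μ_{control}| / σ = |124.1 − 94.2| / 29.5 = 1.0136
For power 0.85 need Φ(δ − z_{0.025}) = 0.85, so δ = z_{0.025} + z_{0.15} = 1.960 + 1.036 = 2.996.
(For δ > 0 the lower-tail rejection region contributes negligibly to power, so the one-term inversion is standard.)
δ = d·√(n/2) ⇒ n = 2(δ/d)² = 2 × (2.996 / 1.0136)² = 17.48.
Rounding up, n = 18 per group.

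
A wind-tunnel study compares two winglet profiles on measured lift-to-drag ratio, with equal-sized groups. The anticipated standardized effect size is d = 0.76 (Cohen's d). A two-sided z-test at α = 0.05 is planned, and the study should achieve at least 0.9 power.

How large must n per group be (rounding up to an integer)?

n = 37 per group

Set Φ(δ − 1.960) = 0.9; then δ − 1.960 = Φ⁻¹(0.9) = 1.282, giving δ = 3.242.
(Ignoring the negligible lower-tail rejection probability gives the usual closed-form inversion.)
δ = d·√(n/2) ⇒ n = 2(δ/d)² = 2 × (3.242 / 0.76)² = 36.38.
Round up to the next whole unit.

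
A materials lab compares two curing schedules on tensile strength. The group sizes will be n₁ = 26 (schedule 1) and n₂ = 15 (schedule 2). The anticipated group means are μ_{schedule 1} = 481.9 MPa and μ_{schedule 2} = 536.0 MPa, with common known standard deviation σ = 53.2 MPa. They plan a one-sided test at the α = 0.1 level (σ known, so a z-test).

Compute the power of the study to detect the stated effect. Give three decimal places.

Standardized effect: d = |μ_{schedule 1} − μ_{schedule 2}| / σ = |481.9 − 536.0| / 53.2 = 1.0169
Noncentrality parameter: δ = d / √(1/n₁ + 1/n₂) = 1.0169 / √(1/26 + 1/15) = 3.1364
One-sided α = 0.1 → critical value z_{0.1} = 1.282.
Power = P(Z > 1.282 − δ) = Φ(1.855) = 0.9682.

Power ≈ 0.968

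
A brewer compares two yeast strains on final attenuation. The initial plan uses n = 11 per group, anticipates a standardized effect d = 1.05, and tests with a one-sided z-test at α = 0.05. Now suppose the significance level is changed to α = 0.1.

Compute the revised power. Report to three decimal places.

Power ≈ 0.881

δ = d·√(n/2) = 1.05 × √(11/2) = 2.4625 (unchanged). New critical value: z_{0.1} = 1.282.
Revised power = P(Z > 1.282 − δ) = Φ(1.181) = 0.8812.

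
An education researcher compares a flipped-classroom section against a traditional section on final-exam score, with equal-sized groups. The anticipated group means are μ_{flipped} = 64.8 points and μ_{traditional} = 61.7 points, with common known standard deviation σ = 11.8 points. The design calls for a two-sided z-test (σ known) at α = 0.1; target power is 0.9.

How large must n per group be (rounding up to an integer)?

n = 249 per group

Standardized effect: d = |μ_{flipped} − μ_{traditional}| / σ = |64.8 − 61.7| / 11.8 = 0.2627
Set Φ(δ − 1.645) = 0.9; then δ − 1.645 = Φ⁻¹(0.9) = 1.282, giving δ = 2.926.
(The Φ(−δ − z_{α/2}) term is vanishingly small for δ > 0 and is dropped in the standard sample-size formula.)
δ = d·√(n/2) ⇒ n = 2(δ/d)² = 2 × (2.926 / 0.2627)² = 248.16.
Round up to the next whole unit.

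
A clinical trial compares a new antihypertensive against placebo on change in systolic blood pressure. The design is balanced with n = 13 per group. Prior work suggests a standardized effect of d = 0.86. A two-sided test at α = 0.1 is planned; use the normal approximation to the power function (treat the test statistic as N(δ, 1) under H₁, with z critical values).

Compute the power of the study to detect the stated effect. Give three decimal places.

Power ≈ 0.708

Noncentrality parameter: λ = d·√(n/2) = 0.86 × √(13/2) = 2.1926
Critical value for a two-sided test at α = 0.1: z_{α/2} = 1.645.
Power = Φ(λ − 1.645) + Φ(−λ − 1.645) = Φ(0.548) + Φ(-3.837) = 0.7081 + 0.0001 = 0.7081.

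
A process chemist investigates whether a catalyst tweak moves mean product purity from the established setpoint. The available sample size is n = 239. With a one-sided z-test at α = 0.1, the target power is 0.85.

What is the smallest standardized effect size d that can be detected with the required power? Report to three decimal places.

d ≈ 0.150

Need Φ(δ − 1.282) = 0.85, so δ = 1.282 + 1.036 = 2.318.
δ = d·√n ⇒ d = δ/√n = 2.318/√239 = 0.1499.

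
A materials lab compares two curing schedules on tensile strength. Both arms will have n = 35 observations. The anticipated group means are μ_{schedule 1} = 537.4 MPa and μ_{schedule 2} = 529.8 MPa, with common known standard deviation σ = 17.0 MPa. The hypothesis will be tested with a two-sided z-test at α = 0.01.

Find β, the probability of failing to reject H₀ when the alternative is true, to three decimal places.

β ≈ 0.760

Standardized effect: d = |μ_{schedule 1} − μ_{schedule 2}| / σ = |537.4 − 529.8| / 17.0 = 0.4471
Noncentrality parameter: δ = d·√(n/2) = 0.4471 × √(35/2) = 1.8702
Critical value for a two-sided test at α = 0.01: z_{α/2} = 2.576.
Power = Φ(δ − 2.576) + Φ(−δ − 2.576) = Φ(-0.706) + Φ(-4.446) = 0.2402 + 0.0000 = 0.2402.
Type II error: β = 1 − power = 1 − 0.2402 = 0.7598.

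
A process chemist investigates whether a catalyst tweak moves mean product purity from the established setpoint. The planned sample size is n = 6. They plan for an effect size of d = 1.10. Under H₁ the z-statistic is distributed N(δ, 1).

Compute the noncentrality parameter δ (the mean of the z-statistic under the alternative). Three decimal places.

δ ≈ 2.694

δ = d·√n = 1.10 × √6 = 2.6944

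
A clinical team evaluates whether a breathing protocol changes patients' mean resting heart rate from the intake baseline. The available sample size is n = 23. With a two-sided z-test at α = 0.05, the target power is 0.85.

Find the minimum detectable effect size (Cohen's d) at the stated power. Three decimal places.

Need Φ(δ − 1.960) = 0.85, so δ = 1.960 + 1.036 = 2.996.
(The second rejection-region term Φ(−δ − z_{α/2}) is negligible and dropped.)
δ = d·√n ⇒ d = δ/√n = 2.996/√23 = 0.6248.

d ≈ 0.625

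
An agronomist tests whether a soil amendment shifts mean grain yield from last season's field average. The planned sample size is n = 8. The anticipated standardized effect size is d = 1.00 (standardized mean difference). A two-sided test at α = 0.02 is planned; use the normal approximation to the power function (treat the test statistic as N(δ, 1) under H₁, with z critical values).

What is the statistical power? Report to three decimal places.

Power ≈ 0.692

Noncentrality parameter: δ = d·√n = 1.00 × √8 = 2.8284
Two-sided α = 0.02 → critical value z_{0.01} = 2.326.
Power = Φ(δ − 2.326) + Φ(−δ − 2.326) = Φ(0.502) + Φ(-5.155) = 0.6922 + 0.0000 = 0.6922.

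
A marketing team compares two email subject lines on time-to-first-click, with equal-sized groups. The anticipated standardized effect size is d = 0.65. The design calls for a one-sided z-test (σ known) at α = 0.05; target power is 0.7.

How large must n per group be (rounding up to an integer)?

n = 23 per group

For power 0.7 need Φ(δ − z_{0.05}) = 0.7, so δ = z_{0.05} + z_{0.30} = 1.645 + 0.524 = 2.169.
δ = d·√(n/2) ⇒ n = 2(δ/d)² = 2 × (2.169 / 0.65)² = 22.28.
Rounding up, n = 23 per group.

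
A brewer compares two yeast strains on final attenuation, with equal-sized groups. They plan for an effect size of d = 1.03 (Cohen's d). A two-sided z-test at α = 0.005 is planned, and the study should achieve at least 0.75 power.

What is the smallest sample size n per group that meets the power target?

Set Φ(δ − 2.807) = 0.75; then δ − 2.807 = Φ⁻¹(0.75) = 0.674, giving δ = 3.482.
(Ignoring the negligible lower-tail rejection probability gives the usual closed-form inversion.)
δ = d·√(n/2) ⇒ n = 2(δ/d)² = 2 × (3.482 / 1.03)² = 22.85.
Rounding up, n = 23 per group.

n = 23 per group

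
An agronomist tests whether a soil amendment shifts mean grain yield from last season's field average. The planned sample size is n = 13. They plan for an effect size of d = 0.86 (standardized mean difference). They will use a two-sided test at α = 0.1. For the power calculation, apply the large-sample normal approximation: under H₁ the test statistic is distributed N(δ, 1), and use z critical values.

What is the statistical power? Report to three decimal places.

Power ≈ 0.927

Noncentrality parameter: δ = d·√n = 0.86 × √13 = 3.1008
Two-sided α = 0.1 → critical value z_{0.05} = 1.645.
Power = Φ(δ − 1.645) + Φ(−δ − 1.645) = Φ(1.456) + Φ(-4.746) = 0.9273 + 0.0000 = 0.9273.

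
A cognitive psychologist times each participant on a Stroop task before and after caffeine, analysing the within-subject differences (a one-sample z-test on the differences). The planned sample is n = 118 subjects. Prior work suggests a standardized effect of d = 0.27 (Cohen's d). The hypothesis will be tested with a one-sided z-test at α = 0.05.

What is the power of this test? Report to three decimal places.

Noncentrality parameter: λ = d·√n = 0.27 × √118 = 2.9330
One-sided α = 0.05 → critical value z_{0.05} = 1.645.
Power = P(Z > 1.645 − λ) = Φ(1.288) = 0.9011.

Power ≈ 0.901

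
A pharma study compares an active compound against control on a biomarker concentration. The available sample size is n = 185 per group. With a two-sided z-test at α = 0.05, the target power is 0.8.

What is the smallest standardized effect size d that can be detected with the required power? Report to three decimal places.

Required noncentrality: δ = z_{0.025} + z_{0.20} = 1.960 + 0.842 = 2.802.
(Lower-tail contribution to power is negligible for δ > 0.)
δ = d·√(n/2) ⇒ d = δ/√(n/2) = 2.802/√(185/2) = 0.2913.

d ≈ 0.291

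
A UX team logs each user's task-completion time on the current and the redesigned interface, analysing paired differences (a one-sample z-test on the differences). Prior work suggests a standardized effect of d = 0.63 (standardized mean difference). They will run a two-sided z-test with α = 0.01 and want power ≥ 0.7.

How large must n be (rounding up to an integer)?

Set Φ(δ − 2.576) = 0.7; then δ − 2.576 = Φ⁻¹(0.7) = 0.524, giving δ = 3.100.
(For δ > 0 the lower-tail rejection region contributes negligibly to power, so the one-term inversion is standard.)
δ = d·√n ⇒ n = (δ/d)² = (3.100 / 0.63)² = 24.22.
Rounding up, n = 25.

n = 25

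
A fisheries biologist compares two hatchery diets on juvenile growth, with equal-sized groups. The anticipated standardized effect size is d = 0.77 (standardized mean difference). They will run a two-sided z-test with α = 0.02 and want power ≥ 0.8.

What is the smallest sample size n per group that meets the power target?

n = 34 per group

Set Φ(δ − 2.326) = 0.8; then δ − 2.326 = Φ⁻¹(0.8) = 0.842, giving δ = 3.168.
(The Φ(−δ − z_{α/2}) term is vanishingly small for δ > 0 and is dropped in the standard sample-size formula.)
δ = d·√(n/2) ⇒ n = 2(δ/d)² = 2 × (3.168 / 0.77)² = 33.85.
Round up to the next whole unit.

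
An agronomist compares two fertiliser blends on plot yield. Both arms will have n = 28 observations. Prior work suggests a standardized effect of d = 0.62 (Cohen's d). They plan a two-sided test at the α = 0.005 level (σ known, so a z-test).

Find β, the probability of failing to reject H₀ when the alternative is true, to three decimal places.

Noncentrality parameter: δ = d·√(n/2) = 0.62 × √(28/2) = 2.3198
Two-sided α = 0.005 → critical value z_{0.0025} = 2.807.
Power = Φ(δ − 2.807) + Φ(−δ − 2.807) = Φ(-0.487) + Φ(-5.127) = 0.3131 + 0.0000 = 0.3131.
Type II error: β = 1 − power = 1 − 0.3131 = 0.6869.

β ≈ 0.687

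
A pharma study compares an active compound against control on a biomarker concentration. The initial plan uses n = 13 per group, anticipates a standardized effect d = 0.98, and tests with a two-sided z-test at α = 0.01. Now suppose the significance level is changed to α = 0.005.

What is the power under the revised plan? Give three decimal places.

δ = d·√(n/2) = 0.98 × √(13/2) = 2.4985 (unchanged). New critical value: z_{0.0025} = 2.807.
Revised power = Φ(δ − 2.807) + Φ(−δ − 2.807) = Φ(-0.309) + Φ(-5.306) = 0.3788 + 0.0000 = 0.3788.

Power ≈ 0.379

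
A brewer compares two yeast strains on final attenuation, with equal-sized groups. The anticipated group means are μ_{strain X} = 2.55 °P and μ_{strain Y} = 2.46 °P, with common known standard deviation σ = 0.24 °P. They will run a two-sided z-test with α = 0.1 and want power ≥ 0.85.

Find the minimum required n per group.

n = 103 per group

Standardized effect: d = |μ_{strain X} − μ_{strain Y}| / σ = |2.55 − 2.46| / 0.24 = 0.3750
For power 0.85 need Φ(δ − z_{0.05}) = 0.85, so δ = z_{0.05} + z_{0.15} = 1.645 + 1.036 = 2.681.
(The Φ(−δ − z_{α/2}) term is vanishingly small for δ > 0 and is dropped in the standard sample-size formula.)
δ = d·√(n/2) ⇒ n = 2(δ/d)² = 2 × (2.681 / 0.3750)² = 102.25.
Round up to the next whole unit.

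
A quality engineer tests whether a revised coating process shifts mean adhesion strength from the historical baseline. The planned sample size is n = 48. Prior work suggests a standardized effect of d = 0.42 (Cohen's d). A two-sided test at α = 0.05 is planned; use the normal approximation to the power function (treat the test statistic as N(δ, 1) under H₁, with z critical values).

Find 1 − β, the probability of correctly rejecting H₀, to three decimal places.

Noncentrality parameter: δ = d·√n = 0.42 × √48 = 2.9098
Two-sided α = 0.05 → critical value z_{0.025} = 1.960.
Power = Φ(δ − 1.960) + Φ(−δ − 1.960) = Φ(0.950) + Φ(-4.870) = 0.8289 + 0.0000 = 0.8289.

Power ≈ 0.829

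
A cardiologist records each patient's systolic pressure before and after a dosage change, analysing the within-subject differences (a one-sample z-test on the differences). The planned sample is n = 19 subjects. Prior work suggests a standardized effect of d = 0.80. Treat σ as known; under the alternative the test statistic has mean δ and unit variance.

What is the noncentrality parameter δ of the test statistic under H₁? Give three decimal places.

δ = d·√n = 0.80 × √19 = 3.4871

δ ≈ 3.487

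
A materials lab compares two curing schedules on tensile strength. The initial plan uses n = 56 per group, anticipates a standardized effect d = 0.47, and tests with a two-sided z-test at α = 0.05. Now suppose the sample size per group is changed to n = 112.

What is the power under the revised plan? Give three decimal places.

With n = 112 per group: δ = d·√(n/2) = 0.47 × √(112/2) = 3.5172. Critical value z_{0.025} = 1.960.
Revised power = Φ(δ − 1.960) + Φ(−δ − 1.960) = Φ(1.557) + Φ(-5.477) = 0.9403 + 0.0000 = 0.9403.

Power ≈ 0.940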